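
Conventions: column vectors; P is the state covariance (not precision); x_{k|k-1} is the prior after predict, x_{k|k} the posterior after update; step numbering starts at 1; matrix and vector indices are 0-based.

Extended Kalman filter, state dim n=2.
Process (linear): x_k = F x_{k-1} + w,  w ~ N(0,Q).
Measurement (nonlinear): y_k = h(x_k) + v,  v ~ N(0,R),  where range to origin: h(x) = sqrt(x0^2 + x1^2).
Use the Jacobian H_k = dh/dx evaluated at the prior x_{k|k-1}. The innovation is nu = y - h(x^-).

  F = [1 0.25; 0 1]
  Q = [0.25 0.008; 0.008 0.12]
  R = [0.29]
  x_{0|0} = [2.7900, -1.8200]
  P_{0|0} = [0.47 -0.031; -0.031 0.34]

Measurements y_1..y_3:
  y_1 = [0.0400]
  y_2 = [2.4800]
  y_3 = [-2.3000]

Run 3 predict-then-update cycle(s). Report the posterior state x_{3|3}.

x_post = [2.4229, 0.2601]

step 1: x^-=[2.3350, -1.8200]  P^-=[0.7258 0.0620; 0.0620 0.4600]  H_jac=[0.7887 -0.6148]  S=[0.8552]  K=[0.6248; -0.2735]  nu=[-2.9205]  x^+=[0.5104, -1.0213]  P^+=[0.3919 0.2081; 0.2081 0.3960]
step 2: x^-=[0.2550, -1.0213]  P^-=[0.7708 0.3151; 0.3151 0.5160]  H_jac=[0.2423 -0.9702]  S=[0.6728]  K=[-0.1769; -0.6306]  nu=[1.4274]  x^+=[0.0026, -1.9214]  P^+=[0.7497 0.2401; 0.2401 0.2485]
step 3: x^-=[-0.4777, -1.9214]  P^-=[1.1353 0.3102; 0.3102 0.3685]  H_jac=[-0.2413 -0.9705]  S=[0.8484]  K=[-0.6777; -0.5097]  nu=[-4.2799]  x^+=[2.4229, 0.2601]  P^+=[0.7456 0.0171; 0.0171 0.1481]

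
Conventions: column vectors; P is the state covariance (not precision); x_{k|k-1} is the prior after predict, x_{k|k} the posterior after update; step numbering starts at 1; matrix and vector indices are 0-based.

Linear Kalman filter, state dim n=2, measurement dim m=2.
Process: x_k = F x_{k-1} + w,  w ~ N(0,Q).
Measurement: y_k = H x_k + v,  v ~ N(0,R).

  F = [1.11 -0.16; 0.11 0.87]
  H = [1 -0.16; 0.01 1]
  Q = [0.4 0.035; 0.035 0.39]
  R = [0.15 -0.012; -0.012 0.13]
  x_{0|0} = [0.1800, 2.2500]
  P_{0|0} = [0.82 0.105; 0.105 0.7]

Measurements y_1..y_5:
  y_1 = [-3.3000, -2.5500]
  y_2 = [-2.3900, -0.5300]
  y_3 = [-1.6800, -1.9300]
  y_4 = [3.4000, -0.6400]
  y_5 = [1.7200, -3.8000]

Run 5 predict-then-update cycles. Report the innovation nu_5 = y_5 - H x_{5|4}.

innov = [-0.8691, -3.2963]

step 1: x^-=[-0.1602, 1.9773]  P^-=[1.3909 0.1372; 0.1372 0.9498]  S=[1.5213 -0.0131; -0.0131 1.0827]  K=[0.9011 0.1505; -0.0022 0.8785]  nu=[-2.8234, -4.5257]  x^+=[-3.3854, -1.9925]  P^+=[0.1346 0.0074; 0.0074 0.1142]
step 2: x^-=[-3.4390, -2.1059]  P^-=[0.5661 0.0426; 0.0426 0.4795]  S=[0.7147 -0.0406; -0.0406 0.6104]  K=[0.7899 0.1315; -0.0032 0.7860]  nu=[0.7121, 1.6103]  x^+=[-2.6648, -0.8425]  P^+=[0.1179 0.0064; 0.0064 0.1022]
step 3: x^-=[-2.8231, -1.0261]  P^-=[0.5456 0.0413; 0.0413 0.4700]  S=[0.6945 -0.0405; -0.0405 0.6009]  K=[0.7838 0.1306; -0.0032 0.7827]  nu=[0.9789, -0.8757]  x^+=[-2.1702, -1.7145]  P^+=[0.1170 0.0064; 0.0064 0.1017]
step 4: x^-=[-2.1346, -1.7304]  P^-=[0.5445 0.0412; 0.0412 0.4696]  S=[0.6934 -0.0406; -0.0406 0.6005]  K=[0.7835 0.1306; -0.0032 0.7825]  nu=[5.2577, 1.1117]  x^+=[2.1299, -0.8771]  P^+=[0.1170 0.0064; 0.0064 0.1017]
step 5: x^-=[2.5045, -0.5288]  P^-=[0.5445 0.0412; 0.0412 0.4696]  S=[0.6933 -0.0406; -0.0406 0.6005]  K=[0.7834 0.1306; -0.0032 0.7825]  nu=[-0.8691, -3.2963]  x^+=[1.3931, -3.1054]  P^+=[0.1170 0.0064; 0.0064 0.1017]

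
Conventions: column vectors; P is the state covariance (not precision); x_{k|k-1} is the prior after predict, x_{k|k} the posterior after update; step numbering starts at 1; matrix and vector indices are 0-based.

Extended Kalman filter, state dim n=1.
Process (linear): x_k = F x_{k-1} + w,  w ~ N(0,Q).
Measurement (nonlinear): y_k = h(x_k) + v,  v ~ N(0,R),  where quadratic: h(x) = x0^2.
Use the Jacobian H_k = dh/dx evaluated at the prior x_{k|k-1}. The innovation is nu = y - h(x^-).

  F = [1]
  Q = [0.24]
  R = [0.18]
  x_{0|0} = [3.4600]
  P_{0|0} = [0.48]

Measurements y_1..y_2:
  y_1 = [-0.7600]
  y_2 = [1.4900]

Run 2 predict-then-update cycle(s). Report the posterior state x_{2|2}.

x_post = [1.2952]

step 1: x^-=[3.4600]  P^-=[0.7200]  H_jac=[6.9200]  S=[34.6582]  K=[0.1438]  nu=[-12.7316]  x^+=[1.6297]  P^+=[0.0037]
step 2: x^-=[1.6297]  P^-=[0.2437]  H_jac=[3.2595]  S=[2.7695]  K=[0.2869]  nu=[-1.1660]  x^+=[1.2952]  P^+=[0.0158]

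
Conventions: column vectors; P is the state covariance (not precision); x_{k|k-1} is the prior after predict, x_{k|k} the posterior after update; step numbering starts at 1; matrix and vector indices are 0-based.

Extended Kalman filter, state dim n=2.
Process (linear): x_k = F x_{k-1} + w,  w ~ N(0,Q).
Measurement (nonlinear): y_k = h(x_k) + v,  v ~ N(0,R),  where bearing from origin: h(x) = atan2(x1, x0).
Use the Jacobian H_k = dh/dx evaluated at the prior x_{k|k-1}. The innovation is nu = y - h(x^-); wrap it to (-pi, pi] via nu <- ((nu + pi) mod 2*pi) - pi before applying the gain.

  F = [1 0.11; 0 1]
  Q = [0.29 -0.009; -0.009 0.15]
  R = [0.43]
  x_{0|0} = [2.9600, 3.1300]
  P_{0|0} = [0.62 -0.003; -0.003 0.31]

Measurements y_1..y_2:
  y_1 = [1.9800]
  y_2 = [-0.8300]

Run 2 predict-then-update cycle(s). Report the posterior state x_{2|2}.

step 1: x^-=[3.3043, 3.1300]  P^-=[0.9131 0.0221; 0.0221 0.4600]  H_jac=[-0.1511 0.1595]  S=[0.4615]  K=[-0.2913; 0.1518]  nu=[1.2217]  x^+=[2.9484, 3.3154]  P^+=[0.8739 0.0425; 0.0425 0.4494]
step 2: x^-=[3.3131, 3.3154]  P^-=[1.1787 0.0829; 0.0829 0.5994]  H_jac=[-0.1509 0.1508]  S=[0.4667]  K=[-0.3544; 0.1669]  nu=[-1.6157]  x^+=[3.8856, 3.0458]  P^+=[1.1201 0.1105; 0.1105 0.5864]

x_post = [3.8856, 3.0458]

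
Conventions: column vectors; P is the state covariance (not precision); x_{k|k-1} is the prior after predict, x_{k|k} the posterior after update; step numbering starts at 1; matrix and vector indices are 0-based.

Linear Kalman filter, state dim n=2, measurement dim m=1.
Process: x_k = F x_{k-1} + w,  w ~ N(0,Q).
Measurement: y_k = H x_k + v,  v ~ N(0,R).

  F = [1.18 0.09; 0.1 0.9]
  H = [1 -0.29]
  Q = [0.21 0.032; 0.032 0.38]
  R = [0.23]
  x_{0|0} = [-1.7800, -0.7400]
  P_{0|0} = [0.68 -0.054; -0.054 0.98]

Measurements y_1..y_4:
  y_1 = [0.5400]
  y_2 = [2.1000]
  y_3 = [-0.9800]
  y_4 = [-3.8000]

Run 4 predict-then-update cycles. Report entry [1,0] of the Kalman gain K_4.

step 1: x^-=[-2.1670, -0.8440]  P^-=[1.1533 0.1338; 0.1338 1.1709]  S=[1.4042]  K=[0.7937; -0.1465]  nu=[2.4622]  x^+=[-0.2127, -1.2048]  P^+=[0.2687 0.2971; 0.2971 1.1407]
step 2: x^-=[-0.3594, -1.1056]  P^-=[0.6565 0.4743; 0.4743 1.3602]  S=[0.7258]  K=[0.7150; 0.1100]  nu=[2.1388]  x^+=[1.1698, -0.8703]  P^+=[0.2854 0.4172; 0.4172 1.3514]
step 3: x^-=[1.3021, -0.6663]  P^-=[0.7070 0.6220; 0.6220 1.5526]  S=[0.7068]  K=[0.7451; 0.2430]  nu=[-2.4753]  x^+=[-0.5422, -1.2676]  P^+=[0.3146 0.4940; 0.4940 1.5108]
step 4: x^-=[-0.7538, -1.1951]  P^-=[0.7653 0.7206; 0.7206 1.6958]  S=[0.7199]  K=[0.7727; 0.3178]  nu=[-3.3927]  x^+=[-3.3754, -2.2733]  P^+=[0.3354 0.5438; 0.5438 1.6231]

K[1,0] = 0.3178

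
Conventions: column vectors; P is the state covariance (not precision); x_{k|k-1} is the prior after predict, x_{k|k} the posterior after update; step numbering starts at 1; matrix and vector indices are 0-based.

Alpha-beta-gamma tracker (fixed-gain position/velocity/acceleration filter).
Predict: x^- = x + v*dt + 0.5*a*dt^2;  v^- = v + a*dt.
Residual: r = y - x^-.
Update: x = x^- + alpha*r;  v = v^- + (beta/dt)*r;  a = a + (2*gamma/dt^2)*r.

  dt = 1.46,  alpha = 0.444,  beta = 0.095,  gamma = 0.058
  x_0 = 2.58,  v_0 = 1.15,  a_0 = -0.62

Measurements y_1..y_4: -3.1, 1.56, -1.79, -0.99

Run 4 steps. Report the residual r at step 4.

resid = 6.1150

step 1: x_pred=3.5982  r=-6.6982  x^+=0.6242  v^+=-0.1910  a^+=-0.9845
step 2: x_pred=-0.7040  r=2.2640  x^+=0.3012  v^+=-1.4811  a^+=-0.8613
step 3: x_pred=-2.7792  r=0.9892  x^+=-2.3400  v^+=-2.6743  a^+=-0.8075
step 4: x_pred=-7.1050  r=6.1150  x^+=-4.3899  v^+=-3.4553  a^+=-0.4747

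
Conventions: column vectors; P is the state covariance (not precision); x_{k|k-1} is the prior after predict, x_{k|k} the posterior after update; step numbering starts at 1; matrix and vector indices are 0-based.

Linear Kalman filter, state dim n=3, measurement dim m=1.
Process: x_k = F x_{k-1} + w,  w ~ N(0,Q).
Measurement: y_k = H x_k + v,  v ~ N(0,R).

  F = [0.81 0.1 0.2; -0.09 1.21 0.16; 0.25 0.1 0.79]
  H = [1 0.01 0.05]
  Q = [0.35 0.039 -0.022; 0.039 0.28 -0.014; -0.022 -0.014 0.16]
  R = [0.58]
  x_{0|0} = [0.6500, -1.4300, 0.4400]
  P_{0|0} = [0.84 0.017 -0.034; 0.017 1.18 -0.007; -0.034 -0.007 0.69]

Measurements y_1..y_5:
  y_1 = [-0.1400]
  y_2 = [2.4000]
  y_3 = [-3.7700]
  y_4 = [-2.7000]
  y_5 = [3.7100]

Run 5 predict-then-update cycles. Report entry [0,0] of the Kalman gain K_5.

K[0,0] = 0.5686

step 1: x^-=[0.4715, -1.7184, 0.3671]  P^-=[0.9320 0.1535 0.2466; 0.1535 2.0267 0.1963; 0.2466 0.1963 0.6412]  S=[1.5417]  K=[0.6135; 0.1191; 0.1820]  nu=[-0.6127]  x^+=[0.0956, -1.7914, 0.2556]  P^+=[0.3517 0.0409 0.0744; 0.0409 2.0048 0.1629; 0.0744 0.1629 0.5902]
step 2: x^-=[-0.0506, -2.1353, 0.0467]  P^-=[0.6617 0.3649 0.2343; 0.3649 3.2852 0.4633; 0.2343 0.4633 0.6275]  S=[1.2748]  K=[0.5311; 0.3302; 0.2121]  nu=[2.4696]  x^+=[1.2610, -1.3199, 0.5704]  P^+=[0.3021 0.1413 0.0907; 0.1413 3.1463 0.3740; 0.0907 0.3740 0.5702]
step 3: x^-=[1.0035, -1.6193, 0.6339]  P^-=[0.6697 0.6598 0.2753; 0.6598 5.0149 0.8342; 0.2753 0.8342 0.6682]  S=[1.2935]  K=[0.5335; 0.5811; 0.2452]  nu=[-4.7890]  x^+=[-1.5515, -4.4023, -0.5402]  P^+=[0.3015 0.2588 0.1062; 0.2588 4.5781 0.6499; 0.1062 0.6499 0.5905]
step 4: x^-=[-1.8050, -5.2736, -1.2548]  P^-=[0.7196 1.0207 0.3432; 1.0207 7.1926 1.3121; 0.3432 1.3121 0.7507]  S=[1.3582]  K=[0.5499; 0.8528; 0.2900]  nu=[-0.7795]  x^+=[-2.2337, -5.9383, -1.4809]  P^+=[0.3088 0.3837 0.1266; 0.3837 6.2049 0.9763; 0.1266 0.9763 0.6365]
step 5: x^-=[-2.6993, -7.2212, -2.3221]  P^-=[0.7823 1.4263 0.4278; 1.4263 9.6742 1.8678; 0.4278 1.8678 0.8620]  S=[1.4386]  K=[0.5686; 1.1236; 0.3403]  nu=[6.5976]  x^+=[1.0520, 0.1917, -0.0769]  P^+=[0.3172 0.5072 0.1494; 0.5072 7.8580 1.3177; 0.1494 1.3177 0.6954]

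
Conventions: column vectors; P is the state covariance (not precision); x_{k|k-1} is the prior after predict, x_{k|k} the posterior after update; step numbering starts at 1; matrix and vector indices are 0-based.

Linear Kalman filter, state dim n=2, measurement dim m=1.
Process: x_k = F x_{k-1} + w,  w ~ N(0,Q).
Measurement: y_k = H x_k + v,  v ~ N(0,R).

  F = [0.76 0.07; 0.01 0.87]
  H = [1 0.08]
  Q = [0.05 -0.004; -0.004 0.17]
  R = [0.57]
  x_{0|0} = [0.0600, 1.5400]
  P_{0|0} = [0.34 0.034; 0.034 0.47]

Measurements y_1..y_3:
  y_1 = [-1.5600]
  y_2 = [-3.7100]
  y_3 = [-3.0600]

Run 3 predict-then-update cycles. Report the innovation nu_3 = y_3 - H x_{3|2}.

step 1: x^-=[0.1534, 1.3404]  P^-=[0.2523 0.0497; 0.0497 0.5264]  S=[0.8336]  K=[0.3074; 0.1101]  nu=[-1.8206]  x^+=[-0.4063, 1.1399]  P^+=[0.1735 0.0215; 0.0215 0.5163]
step 2: x^-=[-0.2290, 0.9876]  P^-=[0.1550 0.0430; 0.0430 0.5611]  S=[0.7355]  K=[0.2155; 0.1195]  nu=[-3.5600]  x^+=[-0.9961, 0.5623]  P^+=[0.1209 0.0240; 0.0240 0.5506]
step 3: x^-=[-0.7177, 0.4792]  P^-=[0.1251 0.0464; 0.0464 0.5872]  S=[0.7063]  K=[0.1824; 0.1322]  nu=[-2.3807]  x^+=[-1.1518, 0.1646]  P^+=[0.1016 0.0293; 0.0293 0.5749]

innov = [-2.3807]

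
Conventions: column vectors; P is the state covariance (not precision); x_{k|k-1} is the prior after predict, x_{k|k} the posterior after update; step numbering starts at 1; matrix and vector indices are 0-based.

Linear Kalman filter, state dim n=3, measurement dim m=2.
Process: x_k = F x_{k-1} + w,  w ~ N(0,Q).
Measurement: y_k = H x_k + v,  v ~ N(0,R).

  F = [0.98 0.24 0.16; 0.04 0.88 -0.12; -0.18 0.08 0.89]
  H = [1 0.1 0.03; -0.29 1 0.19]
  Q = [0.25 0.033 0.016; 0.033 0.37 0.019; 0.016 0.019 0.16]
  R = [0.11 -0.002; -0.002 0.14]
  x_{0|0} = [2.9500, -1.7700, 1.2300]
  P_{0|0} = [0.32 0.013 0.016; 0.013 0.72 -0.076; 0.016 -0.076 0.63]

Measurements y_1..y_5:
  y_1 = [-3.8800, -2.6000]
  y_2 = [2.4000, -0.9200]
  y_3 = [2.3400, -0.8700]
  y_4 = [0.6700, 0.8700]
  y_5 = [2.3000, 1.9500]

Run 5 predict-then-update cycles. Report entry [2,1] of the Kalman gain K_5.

step 1: x^-=[2.6630, -1.5872, 0.4221]  P^-=[0.6202 0.1866 0.0598; 0.1866 0.9540 -0.0598; 0.0598 -0.0598 0.6577]  S=[0.7809 0.1063; 0.1063 1.0323]  K=[0.8297 -0.0680; 0.2450 0.8354; 0.0892 0.0371]  nu=[-6.3969, -0.3207]  x^+=[-2.6227, -3.4224, -0.1603]  P^+=[0.0899 0.0145 0.0020; 0.0145 0.1431 -0.1178; 0.0020 -0.1178 0.6493]
step 2: x^-=[-3.4172, -3.0974, 0.0557]  P^-=[0.3596 0.0535 0.0709; 0.0535 0.5161 -0.1342; 0.0709 -0.1342 0.6603]  S=[0.4895 0.0073; 0.0073 0.6204]  K=[0.7509 -0.0690; 0.1951 0.7636; 0.1587 -0.0490]  nu=[6.1253, 1.1758]  x^+=[1.1013, -1.0046, 0.9699]  P^+=[0.0814 0.0104 0.0108; 0.0104 0.1336 -0.1269; 0.0108 -0.1269 0.6466]
step 3: x^-=[0.9934, -0.9564, 0.5846]  P^-=[0.3509 0.0456 0.0771; 0.0456 0.5104 -0.1404; 0.0771 -0.1404 0.6538]  S=[0.4795 0.0024; 0.0024 0.6152]  K=[0.7465 -0.0704; 0.1890 0.7640; 0.1727 -0.0633]  nu=[1.4247, 0.2634]  x^+=[2.0384, -0.4859, 0.8139]  P^+=[0.0809 0.0097 0.0127; 0.0097 0.1335 -0.1266; 0.0127 -0.1266 0.6371]
step 4: x^-=[2.0113, -0.4437, 0.3186]  P^-=[0.3505 0.0450 0.0774; 0.0450 0.5099 -0.1389; 0.0774 -0.1389 0.6458]  S=[0.4790 0.0019; 0.0019 0.6153]  K=[0.7463 -0.0705; 0.1886 0.7641; 0.1732 -0.0634]  nu=[-1.3064, 1.8365]  x^+=[0.9068, 0.7130, -0.0242]  P^+=[0.0809 0.0097 0.0128; 0.0097 0.1331 -0.1250; 0.0128 -0.1250 0.6290]
step 5: x^-=[1.0559, 0.6666, -0.1277]  P^-=[0.3504 0.0452 0.0767; 0.0452 0.5093 -0.1369; 0.0767 -0.1369 0.6395]  S=[0.4789 0.0020; 0.0020 0.6151]  K=[0.7462 -0.0705; 0.1889 0.7637; 0.1719 -0.0617]  nu=[1.1813, 1.6138]  x^+=[1.8236, 2.1222, -0.0242]  P^+=[0.0809 0.0097 0.0127; 0.0097 0.1328 -0.1237; 0.0127 -0.1237 0.6231]

K[2,1] = -0.0617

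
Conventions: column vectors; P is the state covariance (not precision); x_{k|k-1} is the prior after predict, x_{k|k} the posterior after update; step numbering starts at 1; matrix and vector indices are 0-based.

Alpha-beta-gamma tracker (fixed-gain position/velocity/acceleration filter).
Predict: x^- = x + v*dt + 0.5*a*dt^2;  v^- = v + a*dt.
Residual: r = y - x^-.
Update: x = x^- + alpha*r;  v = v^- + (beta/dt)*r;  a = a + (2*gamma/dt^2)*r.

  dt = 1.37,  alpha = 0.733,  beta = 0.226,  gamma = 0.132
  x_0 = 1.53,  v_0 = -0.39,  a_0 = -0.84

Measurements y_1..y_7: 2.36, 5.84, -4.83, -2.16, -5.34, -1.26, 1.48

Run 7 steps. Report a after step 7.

a_post = 1.7992

step 1: x_pred=0.2074  r=2.1526  x^+=1.7853  v^+=-1.1857  a^+=-0.5372
step 2: x_pred=-0.3433  r=6.1833  x^+=4.1891  v^+=-0.9017  a^+=0.3325
step 3: x_pred=3.2658  r=-8.0958  x^+=-2.6684  v^+=-1.7817  a^+=-0.8062
step 4: x_pred=-5.8659  r=3.7059  x^+=-3.1495  v^+=-2.2748  a^+=-0.2850
step 5: x_pred=-6.5334  r=1.1934  x^+=-5.6586  v^+=-2.4684  a^+=-0.1171
step 6: x_pred=-9.1502  r=7.8902  x^+=-3.3667  v^+=-1.3272  a^+=0.9927
step 7: x_pred=-4.2534  r=5.7334  x^+=-0.0508  v^+=0.9786  a^+=1.7992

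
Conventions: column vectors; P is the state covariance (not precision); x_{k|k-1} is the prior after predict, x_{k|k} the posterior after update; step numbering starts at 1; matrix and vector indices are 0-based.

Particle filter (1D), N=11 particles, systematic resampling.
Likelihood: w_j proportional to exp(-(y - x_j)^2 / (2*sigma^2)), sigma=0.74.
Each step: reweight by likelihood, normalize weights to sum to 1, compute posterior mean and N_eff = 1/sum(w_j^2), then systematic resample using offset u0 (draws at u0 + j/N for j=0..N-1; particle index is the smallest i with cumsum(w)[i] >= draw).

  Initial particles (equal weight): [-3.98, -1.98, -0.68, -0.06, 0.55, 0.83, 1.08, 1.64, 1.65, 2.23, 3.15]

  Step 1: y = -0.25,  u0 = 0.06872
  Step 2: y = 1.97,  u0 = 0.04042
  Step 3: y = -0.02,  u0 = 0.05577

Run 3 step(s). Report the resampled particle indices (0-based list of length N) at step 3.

step 1: w=[0.0000, 0.0213, 0.2763, 0.3165, 0.1823, 0.1128, 0.0650, 0.0125, 0.0121, 0.0012, 0.0000]  mean=0.0584  Neff=4.3969  idx=[2, 2, 2, 3, 3, 3, 4, 4, 4, 5, 7]
step 2: w=[0.0009, 0.0009, 0.0009, 0.0132, 0.0132, 0.0132, 0.0901, 0.0901, 0.0901, 0.1733, 0.5141]  mean=1.1313  Neff=3.1329  idx=[5, 6, 7, 9, 9, 10, 10, 10, 10, 10, 10]
step 3: w=[0.2494, 0.1856, 0.1856, 0.1291, 0.1291, 0.0202, 0.0202, 0.0202, 0.0202, 0.0202, 0.0202]  mean=0.6021  Neff=5.9909  idx=[0, 0, 0, 1, 1, 2, 2, 3, 4, 4, 9]

resampled_idx = [0, 0, 0, 1, 1, 2, 2, 3, 4, 4, 9]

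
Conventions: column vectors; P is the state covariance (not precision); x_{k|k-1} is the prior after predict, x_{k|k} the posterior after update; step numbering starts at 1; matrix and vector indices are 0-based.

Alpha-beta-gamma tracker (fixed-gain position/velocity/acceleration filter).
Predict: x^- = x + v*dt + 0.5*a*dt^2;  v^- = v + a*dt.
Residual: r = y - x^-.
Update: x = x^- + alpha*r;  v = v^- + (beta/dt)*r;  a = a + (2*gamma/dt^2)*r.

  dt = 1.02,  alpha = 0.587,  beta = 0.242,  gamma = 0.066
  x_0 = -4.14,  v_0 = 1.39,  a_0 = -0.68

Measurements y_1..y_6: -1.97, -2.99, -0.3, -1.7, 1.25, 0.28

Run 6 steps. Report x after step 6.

step 1: x_pred=-3.0759  r=1.1059  x^+=-2.4268  v^+=0.9588  a^+=-0.5397
step 2: x_pred=-1.7295  r=-1.2605  x^+=-2.4694  v^+=0.1093  a^+=-0.6996
step 3: x_pred=-2.7219  r=2.4219  x^+=-1.3003  v^+=-0.0297  a^+=-0.3923
step 4: x_pred=-1.5347  r=-0.1653  x^+=-1.6317  v^+=-0.4691  a^+=-0.4133
step 5: x_pred=-2.3252  r=3.5752  x^+=-0.2266  v^+=-0.0425  a^+=0.0403
step 6: x_pred=-0.2489  r=0.5289  x^+=0.0616  v^+=0.1241  a^+=0.1074

x_post = 0.0616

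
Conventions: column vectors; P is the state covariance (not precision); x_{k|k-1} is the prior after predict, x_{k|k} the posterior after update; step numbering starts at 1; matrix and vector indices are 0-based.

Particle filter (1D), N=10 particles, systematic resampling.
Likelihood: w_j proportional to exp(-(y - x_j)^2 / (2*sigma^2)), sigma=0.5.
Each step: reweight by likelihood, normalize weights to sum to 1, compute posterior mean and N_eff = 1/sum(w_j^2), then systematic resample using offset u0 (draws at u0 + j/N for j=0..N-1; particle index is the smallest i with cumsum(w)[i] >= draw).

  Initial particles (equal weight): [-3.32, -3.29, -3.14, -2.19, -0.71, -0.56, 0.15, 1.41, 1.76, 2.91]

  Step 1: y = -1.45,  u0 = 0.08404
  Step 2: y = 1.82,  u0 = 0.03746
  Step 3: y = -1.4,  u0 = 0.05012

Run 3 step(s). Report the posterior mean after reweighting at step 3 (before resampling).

post_mean = -0.6025

step 1: w=[0.0010, 0.0013, 0.0037, 0.3778, 0.3778, 0.2317, 0.0067, 0.0000, 0.0000, 0.0000]  mean=-1.2437  Neff=2.9486  idx=[3, 3, 3, 4, 4, 4, 4, 5, 5, 5]
step 2: w=[0.0000, 0.0000, 0.0000, 0.0585, 0.0585, 0.0585, 0.0585, 0.2553, 0.2553, 0.2553]  mean=-0.5951  Neff=4.7793  idx=[3, 5, 7, 7, 7, 8, 8, 8, 9, 9]
step 3: w=[0.1417, 0.1417, 0.0896, 0.0896, 0.0896, 0.0896, 0.0896, 0.0896, 0.0896, 0.0896]  mean=-0.6025  Neff=9.5827  idx=[0, 1, 1, 2, 3, 4, 6, 7, 8, 9]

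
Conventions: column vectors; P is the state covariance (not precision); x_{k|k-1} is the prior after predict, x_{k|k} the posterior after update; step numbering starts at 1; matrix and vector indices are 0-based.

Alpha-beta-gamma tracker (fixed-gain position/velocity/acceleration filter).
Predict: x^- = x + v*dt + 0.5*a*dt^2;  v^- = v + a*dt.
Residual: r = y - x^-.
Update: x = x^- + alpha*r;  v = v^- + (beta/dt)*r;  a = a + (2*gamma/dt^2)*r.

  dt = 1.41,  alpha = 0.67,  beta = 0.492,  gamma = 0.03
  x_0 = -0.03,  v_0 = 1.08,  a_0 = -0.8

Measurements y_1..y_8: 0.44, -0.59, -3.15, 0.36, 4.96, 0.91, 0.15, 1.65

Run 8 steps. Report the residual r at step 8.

step 1: x_pred=0.6976  r=-0.2576  x^+=0.5250  v^+=-0.1379  a^+=-0.8078
step 2: x_pred=-0.4724  r=-0.1176  x^+=-0.5512  v^+=-1.3179  a^+=-0.8113
step 3: x_pred=-3.2159  r=0.0659  x^+=-3.1717  v^+=-2.4389  a^+=-0.8093
step 4: x_pred=-7.4150  r=7.7750  x^+=-2.2058  v^+=-0.8670  a^+=-0.5747
step 5: x_pred=-3.9995  r=8.9595  x^+=2.0034  v^+=1.4490  a^+=-0.3043
step 6: x_pred=3.7439  r=-2.8339  x^+=1.8452  v^+=0.0311  a^+=-0.3898
step 7: x_pred=1.5015  r=-1.3515  x^+=0.5960  v^+=-0.9902  a^+=-0.4306
step 8: x_pred=-1.2282  r=2.8782  x^+=0.7002  v^+=-0.5930  a^+=-0.3437

resid = 2.8782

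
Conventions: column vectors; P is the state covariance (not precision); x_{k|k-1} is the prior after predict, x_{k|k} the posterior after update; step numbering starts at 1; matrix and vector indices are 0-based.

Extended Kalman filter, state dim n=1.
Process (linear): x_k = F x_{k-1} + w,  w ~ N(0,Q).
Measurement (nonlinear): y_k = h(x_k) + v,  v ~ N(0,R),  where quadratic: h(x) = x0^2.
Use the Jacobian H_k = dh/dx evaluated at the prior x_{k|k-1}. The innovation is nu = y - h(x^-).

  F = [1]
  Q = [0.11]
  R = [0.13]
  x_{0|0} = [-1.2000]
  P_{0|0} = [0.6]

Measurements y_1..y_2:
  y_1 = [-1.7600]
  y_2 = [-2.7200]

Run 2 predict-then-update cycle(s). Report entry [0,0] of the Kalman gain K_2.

K[0,0] = 0.1809

step 1: x^-=[-1.2000]  P^-=[0.7100]  H_jac=[-2.4000]  S=[4.2196]  K=[-0.4038]  nu=[-3.2000]  x^+=[0.0923]  P^+=[0.0219]
step 2: x^-=[0.0923]  P^-=[0.1319]  H_jac=[0.1845]  S=[0.1345]  K=[0.1809]  nu=[-2.7285]  x^+=[-0.4014]  P^+=[0.1275]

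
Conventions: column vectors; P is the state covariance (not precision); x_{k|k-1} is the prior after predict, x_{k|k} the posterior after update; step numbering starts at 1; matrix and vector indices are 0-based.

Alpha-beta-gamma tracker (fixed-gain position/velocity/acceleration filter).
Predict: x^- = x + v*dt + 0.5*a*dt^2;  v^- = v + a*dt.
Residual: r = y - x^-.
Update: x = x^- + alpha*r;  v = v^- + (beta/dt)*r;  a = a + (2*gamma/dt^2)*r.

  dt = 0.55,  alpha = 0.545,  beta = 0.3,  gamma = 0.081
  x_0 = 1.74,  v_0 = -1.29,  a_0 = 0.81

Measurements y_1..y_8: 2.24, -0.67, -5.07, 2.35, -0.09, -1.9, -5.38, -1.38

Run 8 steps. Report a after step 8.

step 1: x_pred=1.1530  r=1.0870  x^+=1.7454  v^+=-0.2516  a^+=1.3921
step 2: x_pred=1.8176  r=-2.4876  x^+=0.4619  v^+=-0.8428  a^+=0.0599
step 3: x_pred=0.0074  r=-5.0774  x^+=-2.7598  v^+=-3.5793  a^+=-2.6592
step 4: x_pred=-5.1306  r=7.4806  x^+=-1.0537  v^+=-0.9615  a^+=1.3469
step 5: x_pred=-1.3788  r=1.2888  x^+=-0.6764  v^+=0.4823  a^+=2.0372
step 6: x_pred=-0.1030  r=-1.7970  x^+=-1.0824  v^+=0.6225  a^+=1.0748
step 7: x_pred=-0.5774  r=-4.8026  x^+=-3.1948  v^+=-1.4059  a^+=-1.4971
step 8: x_pred=-4.1945  r=2.8145  x^+=-2.6606  v^+=-0.6941  a^+=0.0101

a_post = 0.0101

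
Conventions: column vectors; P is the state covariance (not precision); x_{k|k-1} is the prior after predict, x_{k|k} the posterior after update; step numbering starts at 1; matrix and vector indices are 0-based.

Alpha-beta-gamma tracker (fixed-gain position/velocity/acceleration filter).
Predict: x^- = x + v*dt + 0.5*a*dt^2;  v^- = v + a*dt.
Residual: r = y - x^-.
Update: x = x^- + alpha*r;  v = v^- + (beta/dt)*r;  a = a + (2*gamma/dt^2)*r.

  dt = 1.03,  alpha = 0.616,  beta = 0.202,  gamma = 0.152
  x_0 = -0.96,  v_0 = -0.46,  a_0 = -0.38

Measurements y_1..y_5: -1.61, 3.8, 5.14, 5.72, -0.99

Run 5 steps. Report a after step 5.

a_post = -1.7979

step 1: x_pred=-1.6354  r=0.0254  x^+=-1.6197  v^+=-0.8464  a^+=-0.3727
step 2: x_pred=-2.6893  r=6.4893  x^+=1.3081  v^+=0.0423  a^+=1.4868
step 3: x_pred=2.1404  r=2.9996  x^+=3.9881  v^+=2.1620  a^+=2.3463
step 4: x_pred=7.4596  r=-1.7396  x^+=6.3880  v^+=4.2375  a^+=1.8478
step 5: x_pred=11.7328  r=-12.7228  x^+=3.8956  v^+=3.6456  a^+=-1.7979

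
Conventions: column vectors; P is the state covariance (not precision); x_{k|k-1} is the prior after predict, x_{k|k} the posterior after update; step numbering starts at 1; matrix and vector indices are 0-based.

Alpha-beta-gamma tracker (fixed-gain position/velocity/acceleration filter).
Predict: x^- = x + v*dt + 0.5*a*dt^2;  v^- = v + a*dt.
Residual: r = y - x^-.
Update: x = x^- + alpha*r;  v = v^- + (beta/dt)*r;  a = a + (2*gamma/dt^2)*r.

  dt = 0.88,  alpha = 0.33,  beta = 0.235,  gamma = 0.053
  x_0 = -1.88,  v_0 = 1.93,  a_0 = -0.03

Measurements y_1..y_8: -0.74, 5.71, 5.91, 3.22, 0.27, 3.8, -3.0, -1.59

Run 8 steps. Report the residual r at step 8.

step 1: x_pred=-0.1932  r=-0.5468  x^+=-0.3737  v^+=1.7576  a^+=-0.1048
step 2: x_pred=1.1324  r=4.5776  x^+=2.6430  v^+=2.8877  a^+=0.5217
step 3: x_pred=5.3863  r=0.5237  x^+=5.5591  v^+=3.4867  a^+=0.5934
step 4: x_pred=8.8572  r=-5.6372  x^+=6.9969  v^+=2.5036  a^+=-0.1782
step 5: x_pred=9.1311  r=-8.8611  x^+=6.2069  v^+=-0.0196  a^+=-1.3911
step 6: x_pred=5.6511  r=-1.8511  x^+=5.0402  v^+=-1.7380  a^+=-1.6445
step 7: x_pred=2.8740  r=-5.8740  x^+=0.9356  v^+=-4.7538  a^+=-2.4485
step 8: x_pred=-4.1958  r=2.6058  x^+=-3.3359  v^+=-6.2126  a^+=-2.0918

resid = 2.6058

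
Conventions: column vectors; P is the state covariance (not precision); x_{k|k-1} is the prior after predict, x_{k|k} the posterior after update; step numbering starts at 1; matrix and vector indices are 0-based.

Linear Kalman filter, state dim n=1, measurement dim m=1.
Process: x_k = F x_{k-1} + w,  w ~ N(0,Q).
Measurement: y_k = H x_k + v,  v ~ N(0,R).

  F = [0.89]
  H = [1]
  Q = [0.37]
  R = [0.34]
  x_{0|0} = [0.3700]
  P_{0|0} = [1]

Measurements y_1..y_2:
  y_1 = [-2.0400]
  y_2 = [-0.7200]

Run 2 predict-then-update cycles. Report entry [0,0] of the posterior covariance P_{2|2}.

P_post[0,0] = 0.2141

step 1: x^-=[0.3293]  P^-=[1.1621]  S=[1.5021]  K=[0.7737]  nu=[-2.3693]  x^+=[-1.5037]  P^+=[0.2630]
step 2: x^-=[-1.3383]  P^-=[0.5784]  S=[0.9184]  K=[0.6298]  nu=[0.6183]  x^+=[-0.9489]  P^+=[0.2141]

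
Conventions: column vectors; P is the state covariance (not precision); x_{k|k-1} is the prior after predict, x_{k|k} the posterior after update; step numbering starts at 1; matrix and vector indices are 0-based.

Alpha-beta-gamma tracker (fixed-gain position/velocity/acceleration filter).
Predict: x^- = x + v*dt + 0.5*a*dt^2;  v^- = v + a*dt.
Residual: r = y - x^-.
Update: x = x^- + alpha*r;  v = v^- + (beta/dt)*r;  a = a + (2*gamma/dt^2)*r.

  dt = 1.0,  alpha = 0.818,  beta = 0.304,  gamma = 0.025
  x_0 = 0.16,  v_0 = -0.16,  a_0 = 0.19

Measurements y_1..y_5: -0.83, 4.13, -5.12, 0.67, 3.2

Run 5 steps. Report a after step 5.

step 1: x_pred=0.0950  r=-0.9250  x^+=-0.6616  v^+=-0.2512  a^+=0.1437
step 2: x_pred=-0.8410  r=4.9710  x^+=3.2253  v^+=1.4037  a^+=0.3923
step 3: x_pred=4.8252  r=-9.9452  x^+=-3.3100  v^+=-1.2273  a^+=-0.1050
step 4: x_pred=-4.5898  r=5.2598  x^+=-0.2873  v^+=0.2667  a^+=0.1580
step 5: x_pred=0.0584  r=3.1416  x^+=2.6282  v^+=1.3798  a^+=0.3151

a_post = 0.3151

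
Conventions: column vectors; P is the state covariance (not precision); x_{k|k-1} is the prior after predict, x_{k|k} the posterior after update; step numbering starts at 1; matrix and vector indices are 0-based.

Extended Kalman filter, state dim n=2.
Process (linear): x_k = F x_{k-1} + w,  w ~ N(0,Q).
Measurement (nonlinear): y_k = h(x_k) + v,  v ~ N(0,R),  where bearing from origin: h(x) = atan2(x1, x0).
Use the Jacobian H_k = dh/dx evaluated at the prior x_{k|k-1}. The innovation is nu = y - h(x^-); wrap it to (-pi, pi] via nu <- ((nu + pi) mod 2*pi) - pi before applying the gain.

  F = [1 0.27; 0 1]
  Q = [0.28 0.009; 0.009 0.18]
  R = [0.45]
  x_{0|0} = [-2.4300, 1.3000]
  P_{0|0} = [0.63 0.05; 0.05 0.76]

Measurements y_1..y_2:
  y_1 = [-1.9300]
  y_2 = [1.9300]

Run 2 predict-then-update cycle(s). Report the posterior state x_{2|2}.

step 1: x^-=[-2.0790, 1.3000]  P^-=[0.9924 0.2642; 0.2642 0.9400]  H_jac=[-0.2162 -0.3458]  S=[0.6483]  K=[-0.4719; -0.5895]  nu=[1.7704]  x^+=[-2.9145, 0.2564]  P^+=[0.8480 0.0838; 0.0838 0.7147]
step 2: x^-=[-2.8453, 0.2564]  P^-=[1.2254 0.2858; 0.2858 0.8947]  H_jac=[-0.0314 -0.3486]  S=[0.5662]  K=[-0.2440; -0.5667]  nu=[-1.1217]  x^+=[-2.5716, 0.8921]  P^+=[1.1917 0.2075; 0.2075 0.7128]

x_post = [-2.5716, 0.8921]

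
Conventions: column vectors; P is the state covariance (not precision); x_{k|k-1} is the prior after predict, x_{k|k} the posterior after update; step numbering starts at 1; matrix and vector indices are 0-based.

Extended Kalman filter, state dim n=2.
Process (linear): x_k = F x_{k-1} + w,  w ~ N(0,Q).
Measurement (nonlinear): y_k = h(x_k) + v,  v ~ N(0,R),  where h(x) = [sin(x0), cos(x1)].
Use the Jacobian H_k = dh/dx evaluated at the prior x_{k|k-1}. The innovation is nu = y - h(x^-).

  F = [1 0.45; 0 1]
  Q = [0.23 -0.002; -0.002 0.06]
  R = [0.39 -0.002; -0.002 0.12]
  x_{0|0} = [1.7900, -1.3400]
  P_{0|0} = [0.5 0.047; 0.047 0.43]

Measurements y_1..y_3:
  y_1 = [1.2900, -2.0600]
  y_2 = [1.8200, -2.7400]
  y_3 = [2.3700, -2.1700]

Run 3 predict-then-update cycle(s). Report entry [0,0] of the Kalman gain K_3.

step 1: x^-=[1.1870, -1.3400]  P^-=[0.8594 0.2385; 0.2385 0.4900]  H_jac=[0.3744 0.0000; 0.0000 0.9735]  S=[0.5105 0.0849; 0.0849 0.5844]  K=[0.5782 0.3133; 0.0401 0.8105]  nu=[0.3628, -2.2888]  x^+=[0.6797, -3.1804]  P^+=[0.6006 0.0374; 0.0374 0.0998]
step 2: x^-=[-0.7514, -3.1804]  P^-=[0.8845 0.0803; 0.0803 0.1598]  H_jac=[0.7307 0.0000; 0.0000 -0.0388]  S=[0.8623 -0.0043; -0.0043 0.1202]  K=[0.7495 0.0007; 0.0678 -0.0492]  nu=[2.5027, -1.7408]  x^+=[1.1232, -2.9250]  P^+=[0.4001 0.0363; 0.0363 0.1555]
step 3: x^-=[-0.1931, -2.9250]  P^-=[0.6943 0.1043; 0.1043 0.2155]  H_jac=[0.9814 0.0000; 0.0000 0.2149]  S=[1.0587 0.0200; 0.0200 0.1300]  K=[0.6422 0.0737; 0.0902 0.3425]  nu=[2.5619, -1.1934]  x^+=[1.3642, -3.1025]  P^+=[0.2550 0.0352; 0.0352 0.1904]

K[0,0] = 0.6422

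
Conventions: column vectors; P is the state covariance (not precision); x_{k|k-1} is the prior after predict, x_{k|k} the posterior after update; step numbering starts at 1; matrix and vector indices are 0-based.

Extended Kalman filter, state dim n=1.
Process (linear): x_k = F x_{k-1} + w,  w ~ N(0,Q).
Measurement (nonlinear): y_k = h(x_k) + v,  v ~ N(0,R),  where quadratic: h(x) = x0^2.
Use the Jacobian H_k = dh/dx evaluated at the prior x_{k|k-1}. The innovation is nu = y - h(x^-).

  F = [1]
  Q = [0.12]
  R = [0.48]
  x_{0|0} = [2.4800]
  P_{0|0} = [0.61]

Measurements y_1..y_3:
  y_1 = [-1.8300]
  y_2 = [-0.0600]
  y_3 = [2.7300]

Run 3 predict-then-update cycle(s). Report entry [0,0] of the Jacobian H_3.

H_jac[0,0] = 1.3451

step 1: x^-=[2.4800]  P^-=[0.7300]  H_jac=[4.9600]  S=[18.4392]  K=[0.1964]  nu=[-7.9804]  x^+=[0.9129]  P^+=[0.0190]
step 2: x^-=[0.9129]  P^-=[0.1390]  H_jac=[1.8259]  S=[0.9434]  K=[0.2690]  nu=[-0.8934]  x^+=[0.6726]  P^+=[0.0707]
step 3: x^-=[0.6726]  P^-=[0.1907]  H_jac=[1.3451]  S=[0.8251]  K=[0.3109]  nu=[2.2776]  x^+=[1.3808]  P^+=[0.1110]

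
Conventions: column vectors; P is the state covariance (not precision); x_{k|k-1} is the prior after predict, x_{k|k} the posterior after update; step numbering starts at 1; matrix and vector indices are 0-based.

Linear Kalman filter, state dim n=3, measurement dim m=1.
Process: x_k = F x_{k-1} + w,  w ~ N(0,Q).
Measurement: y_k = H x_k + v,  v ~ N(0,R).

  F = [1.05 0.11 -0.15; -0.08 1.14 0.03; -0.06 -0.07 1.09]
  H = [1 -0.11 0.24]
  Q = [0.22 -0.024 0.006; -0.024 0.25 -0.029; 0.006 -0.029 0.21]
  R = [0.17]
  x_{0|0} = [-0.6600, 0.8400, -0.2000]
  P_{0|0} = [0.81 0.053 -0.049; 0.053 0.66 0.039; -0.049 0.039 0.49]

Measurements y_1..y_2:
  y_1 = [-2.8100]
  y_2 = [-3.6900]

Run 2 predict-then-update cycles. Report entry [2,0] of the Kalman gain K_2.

step 1: x^-=[-0.5706, 1.0044, -0.2372]  P^-=[1.1584 0.0428 -0.1859; 0.0428 1.1066 -0.0123; -0.1859 -0.0123 0.7992]  S=[1.2898]  K=[0.8599; -0.0635; 0.0056]  nu=[-2.0720]  x^+=[-2.3522, 1.1359, -0.2489]  P^+=[0.2047 0.1132 -0.1922; 0.1132 1.1014 -0.0119; -0.1922 -0.0119 0.7992]
step 2: x^-=[-2.3076, 1.4756, -0.2096]  P^-=[0.5641 0.2215 -0.3783; 0.2215 1.6629 -0.0945; -0.3783 -0.0945 1.1935]  S=[0.5977]  K=[0.7512; 0.0266; -0.1363]  nu=[-1.1698]  x^+=[-3.1863, 1.4446, -0.0502]  P^+=[0.2269 0.2096 -0.3171; 0.2096 1.6624 -0.0924; -0.3171 -0.0924 1.1824]

K[2,0] = -0.1363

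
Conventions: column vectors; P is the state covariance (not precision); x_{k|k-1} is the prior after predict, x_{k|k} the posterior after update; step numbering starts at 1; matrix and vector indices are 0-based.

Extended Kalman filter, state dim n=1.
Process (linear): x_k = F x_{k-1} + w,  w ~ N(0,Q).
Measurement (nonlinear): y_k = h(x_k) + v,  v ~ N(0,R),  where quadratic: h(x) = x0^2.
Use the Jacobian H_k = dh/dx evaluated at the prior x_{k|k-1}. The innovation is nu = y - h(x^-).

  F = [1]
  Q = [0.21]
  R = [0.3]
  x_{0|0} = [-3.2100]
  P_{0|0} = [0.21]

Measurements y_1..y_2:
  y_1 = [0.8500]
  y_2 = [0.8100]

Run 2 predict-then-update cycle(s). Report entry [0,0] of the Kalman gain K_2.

step 1: x^-=[-3.2100]  P^-=[0.4200]  H_jac=[-6.4200]  S=[17.6109]  K=[-0.1531]  nu=[-9.4541]  x^+=[-1.7625]  P^+=[0.0072]
step 2: x^-=[-1.7625]  P^-=[0.2172]  H_jac=[-3.5250]  S=[2.9982]  K=[-0.2553]  nu=[-2.2964]  x^+=[-1.1762]  P^+=[0.0217]

K[0,0] = -0.2553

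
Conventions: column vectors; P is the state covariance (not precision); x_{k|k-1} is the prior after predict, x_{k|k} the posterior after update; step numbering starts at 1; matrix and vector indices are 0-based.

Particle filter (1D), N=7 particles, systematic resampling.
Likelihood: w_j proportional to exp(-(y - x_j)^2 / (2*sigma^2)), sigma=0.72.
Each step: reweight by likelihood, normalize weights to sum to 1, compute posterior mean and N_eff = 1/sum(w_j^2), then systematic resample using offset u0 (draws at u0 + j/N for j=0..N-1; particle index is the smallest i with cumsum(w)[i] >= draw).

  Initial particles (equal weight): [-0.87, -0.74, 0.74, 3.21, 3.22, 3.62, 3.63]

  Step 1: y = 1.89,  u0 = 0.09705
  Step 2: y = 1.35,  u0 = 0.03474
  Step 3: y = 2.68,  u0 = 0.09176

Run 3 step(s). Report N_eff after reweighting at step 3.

N_eff = 7.0000

step 1: w=[0.0008, 0.0017, 0.3681, 0.2455, 0.2393, 0.0735, 0.0711]  mean=2.3531  Neff=3.7952  idx=[2, 2, 3, 3, 4, 4, 6]
step 2: w=[0.4526, 0.4526, 0.0230, 0.0230, 0.0222, 0.0222, 0.0043]  mean=0.9765  Neff=2.4287  idx=[0, 0, 0, 1, 1, 1, 1]
step 3: w=[0.1429, 0.1429, 0.1429, 0.1429, 0.1429, 0.1429, 0.1429]  mean=0.7400  Neff=7.0000  idx=[0, 1, 2, 3, 4, 5, 6]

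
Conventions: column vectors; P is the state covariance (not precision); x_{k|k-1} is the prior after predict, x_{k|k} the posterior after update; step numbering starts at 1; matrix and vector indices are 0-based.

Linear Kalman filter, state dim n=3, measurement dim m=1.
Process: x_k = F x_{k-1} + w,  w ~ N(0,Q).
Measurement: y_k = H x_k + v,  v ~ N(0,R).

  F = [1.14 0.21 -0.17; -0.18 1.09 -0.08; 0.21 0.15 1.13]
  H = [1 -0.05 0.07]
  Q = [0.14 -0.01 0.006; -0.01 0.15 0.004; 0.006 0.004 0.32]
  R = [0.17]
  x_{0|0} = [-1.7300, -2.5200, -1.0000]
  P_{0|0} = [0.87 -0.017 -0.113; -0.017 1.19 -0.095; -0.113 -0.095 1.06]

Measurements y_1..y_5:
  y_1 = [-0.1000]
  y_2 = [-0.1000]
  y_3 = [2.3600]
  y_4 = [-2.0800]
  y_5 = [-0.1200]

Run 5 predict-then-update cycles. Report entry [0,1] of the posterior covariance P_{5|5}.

P_post[0,1] = 0.0672

step 1: x^-=[-2.3314, -2.3554, -1.8713]  P^-=[1.3962 0.1038 -0.1172; 0.1038 1.6188 -0.0246; -0.1172 -0.0246 1.6518]  S=[1.5517]  K=[0.8911; 0.0137; -0.0002]  nu=[2.2446]  x^+=[-0.3311, -2.3247, -1.8718]  P^+=[0.1639 0.0850 -0.1169; 0.0850 1.6185 -0.0246; -0.1169 -0.0246 1.6518]
step 2: x^-=[-0.5475, -2.3246, -2.5333]  P^-=[0.5599 0.4637 -0.3544; 0.4637 2.0564 0.1260; -0.3544 0.1260 2.4143]  S=[0.6500]  K=[0.7875; 0.5688; -0.2949]  nu=[0.5086]  x^+=[-0.1469, -2.0353, -2.6833]  P^+=[0.1567 0.1725 -0.2034; 0.1725 1.8461 0.2351; -0.2034 0.2351 2.3578]
step 3: x^-=[-0.1388, -1.9774, -3.3683]  P^-=[0.6379 0.5852 -0.5191; 0.5852 2.2490 0.4531; -0.5191 0.4531 3.3731]  S=[0.6957]  K=[0.8227; 0.7251; -0.4394]  nu=[2.6357]  x^+=[2.0295, -0.0664, -4.5264]  P^+=[0.1671 0.1702 -0.2677; 0.1702 1.8832 0.6748; -0.2677 0.6748 3.2388]
step 4: x^-=[3.0692, -0.0755, -4.6986]  P^-=[0.6709 0.5157 -0.6726; 0.5157 2.2214 0.9291; -0.6726 0.9291 4.6178]  S=[0.7168]  K=[0.8343; 0.6552; -0.5522]  nu=[-4.8241]  x^+=[-0.9553, -3.2364, -2.0349]  P^+=[0.1720 0.1239 -0.3424; 0.1239 1.9137 1.1885; -0.3424 1.1885 4.3993]
step 5: x^-=[-1.4228, -3.1930, -2.9855]  P^-=[0.6822 0.3824 -0.8881; 0.3824 2.1916 1.4627; -0.8881 1.4627 6.2363]  S=[0.7154]  K=[0.8399; 0.5244; -0.7334]  nu=[1.3521]  x^+=[-0.2871, -2.4839, -3.9772]  P^+=[0.1775 0.0672 -0.4474; 0.0672 1.9948 1.7378; -0.4474 1.7378 5.8514]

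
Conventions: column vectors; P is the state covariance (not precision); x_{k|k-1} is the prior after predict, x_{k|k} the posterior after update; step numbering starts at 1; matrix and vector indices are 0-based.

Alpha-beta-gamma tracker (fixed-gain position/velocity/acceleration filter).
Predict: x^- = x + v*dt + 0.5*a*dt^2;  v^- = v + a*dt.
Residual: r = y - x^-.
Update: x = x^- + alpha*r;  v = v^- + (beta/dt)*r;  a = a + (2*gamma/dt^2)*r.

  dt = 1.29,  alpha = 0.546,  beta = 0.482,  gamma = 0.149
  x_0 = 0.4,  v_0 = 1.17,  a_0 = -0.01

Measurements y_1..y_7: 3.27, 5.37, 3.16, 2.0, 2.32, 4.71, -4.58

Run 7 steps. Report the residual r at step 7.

resid = -4.8537

step 1: x_pred=1.9010  r=1.3690  x^+=2.6485  v^+=1.6686  a^+=0.2352
step 2: x_pred=4.9967  r=0.3733  x^+=5.2005  v^+=2.1115  a^+=0.3020
step 3: x_pred=8.1756  r=-5.0156  x^+=5.4371  v^+=0.6270  a^+=-0.5962
step 4: x_pred=5.7499  r=-3.7499  x^+=3.7025  v^+=-1.5431  a^+=-1.2677
step 5: x_pred=0.6570  r=1.6630  x^+=1.5650  v^+=-2.5571  a^+=-0.9699
step 6: x_pred=-2.5406  r=7.2506  x^+=1.4182  v^+=-1.0991  a^+=0.3285
step 7: x_pred=0.2737  r=-4.8537  x^+=-2.3764  v^+=-2.4889  a^+=-0.5407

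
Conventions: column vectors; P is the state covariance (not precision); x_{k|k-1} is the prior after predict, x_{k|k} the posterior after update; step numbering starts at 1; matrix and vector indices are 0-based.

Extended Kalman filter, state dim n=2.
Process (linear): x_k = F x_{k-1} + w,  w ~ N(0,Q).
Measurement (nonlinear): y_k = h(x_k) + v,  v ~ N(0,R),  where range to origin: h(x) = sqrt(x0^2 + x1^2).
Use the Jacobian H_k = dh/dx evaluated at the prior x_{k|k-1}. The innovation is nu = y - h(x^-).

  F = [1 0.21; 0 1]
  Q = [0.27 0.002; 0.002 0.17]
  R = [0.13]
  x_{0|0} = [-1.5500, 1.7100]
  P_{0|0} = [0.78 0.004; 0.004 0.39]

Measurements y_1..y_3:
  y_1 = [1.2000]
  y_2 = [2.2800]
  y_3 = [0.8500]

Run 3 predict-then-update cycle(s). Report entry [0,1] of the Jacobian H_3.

H_jac[0,1] = 0.9772

step 1: x^-=[-1.1909, 1.7100]  P^-=[1.0689 0.0879; 0.0879 0.5600]  H_jac=[-0.5715 0.8206]  S=[0.7738]  K=[-0.6962; 0.5290]  nu=[-0.8838]  x^+=[-0.5755, 1.2425]  P^+=[0.6938 0.3729; 0.3729 0.3435]
step 2: x^-=[-0.3146, 1.2425]  P^-=[1.1355 0.4470; 0.4470 0.5135]  H_jac=[-0.2455 0.9694]  S=[0.4682]  K=[0.3302; 0.8288]  nu=[0.9983]  x^+=[0.0150, 2.0698]  P^+=[1.0845 0.3189; 0.3189 0.1919]
step 3: x^-=[0.4497, 2.0698]  P^-=[1.4969 0.3612; 0.3612 0.3619]  H_jac=[0.2123 0.9772]  S=[0.6929]  K=[0.9680; 0.6210]  nu=[-1.2681]  x^+=[-0.7779, 1.2823]  P^+=[0.8476 -0.0554; -0.0554 0.0946]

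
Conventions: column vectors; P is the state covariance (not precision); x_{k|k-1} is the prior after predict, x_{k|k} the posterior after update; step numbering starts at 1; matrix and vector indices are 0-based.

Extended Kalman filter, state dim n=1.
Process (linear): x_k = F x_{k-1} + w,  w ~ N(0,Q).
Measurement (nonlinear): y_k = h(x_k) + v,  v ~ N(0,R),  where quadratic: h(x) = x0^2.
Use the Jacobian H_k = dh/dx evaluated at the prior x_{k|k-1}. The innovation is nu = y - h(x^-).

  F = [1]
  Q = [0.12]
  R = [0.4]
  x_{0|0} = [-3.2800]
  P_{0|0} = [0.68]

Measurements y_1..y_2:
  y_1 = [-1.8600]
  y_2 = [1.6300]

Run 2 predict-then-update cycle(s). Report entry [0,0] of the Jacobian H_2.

H_jac[0,0] = -2.7571

step 1: x^-=[-3.2800]  P^-=[0.8000]  H_jac=[-6.5600]  S=[34.8269]  K=[-0.1507]  nu=[-12.6184]  x^+=[-1.3786]  P^+=[0.0092]
step 2: x^-=[-1.3786]  P^-=[0.1292]  H_jac=[-2.7571]  S=[1.3820]  K=[-0.2577]  nu=[-0.2704]  x^+=[-1.3089]  P^+=[0.0374]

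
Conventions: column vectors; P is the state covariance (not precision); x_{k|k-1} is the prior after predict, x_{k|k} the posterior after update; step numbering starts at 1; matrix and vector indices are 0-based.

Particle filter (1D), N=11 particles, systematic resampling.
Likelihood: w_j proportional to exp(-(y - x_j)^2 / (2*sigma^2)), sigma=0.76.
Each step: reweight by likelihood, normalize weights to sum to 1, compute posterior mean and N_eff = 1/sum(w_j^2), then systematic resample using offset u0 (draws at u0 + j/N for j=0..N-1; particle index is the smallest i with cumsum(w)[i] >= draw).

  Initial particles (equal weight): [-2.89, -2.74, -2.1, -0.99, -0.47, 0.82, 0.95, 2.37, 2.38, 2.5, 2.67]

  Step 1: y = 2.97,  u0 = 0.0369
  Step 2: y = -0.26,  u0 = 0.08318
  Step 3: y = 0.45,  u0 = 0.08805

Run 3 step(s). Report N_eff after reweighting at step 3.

N_eff = 10.2989

step 1: w=[0.0000, 0.0000, 0.0000, 0.0000, 0.0000, 0.0056, 0.0089, 0.2239, 0.2262, 0.2525, 0.2828]  mean=2.4685  Neff=4.0788  idx=[7, 7, 7, 8, 8, 9, 9, 9, 10, 10, 10]
step 2: w=[0.1378, 0.1378, 0.1378, 0.1317, 0.1317, 0.0752, 0.0752, 0.0752, 0.0325, 0.0325, 0.0325]  mean=2.4312  Neff=8.9434  idx=[0, 1, 1, 2, 3, 3, 4, 5, 6, 7, 10]
step 3: w=[0.1091, 0.1091, 0.1091, 0.1091, 0.1056, 0.1056, 0.1056, 0.0698, 0.0698, 0.0698, 0.0372]  mean=2.4116  Neff=10.2989  idx=[0, 1, 2, 3, 4, 5, 5, 6, 7, 9, 10]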